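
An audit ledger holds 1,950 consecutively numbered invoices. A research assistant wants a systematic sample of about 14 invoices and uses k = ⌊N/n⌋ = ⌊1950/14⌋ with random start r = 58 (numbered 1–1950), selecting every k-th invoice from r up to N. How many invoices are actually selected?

14

k = ⌊1950/14⌋ = 139
Achieved size = ⌊(1950 − 58)/139⌋ + 1 = ⌊1892/139⌋ + 1 = 13 + 1 = 14
(last selection: 58 + 13×139 = 1865 ≤ 1950; next would be 2004 > 1950)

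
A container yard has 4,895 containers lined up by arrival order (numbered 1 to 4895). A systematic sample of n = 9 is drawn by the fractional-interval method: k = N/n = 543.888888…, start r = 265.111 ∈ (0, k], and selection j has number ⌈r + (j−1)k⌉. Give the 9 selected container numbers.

266, 809, 1353, 1897, 2441, 2985, 3529, 4073, 4617

j=1: r + 0k = 265.111 → ⌈·⌉ = 266
j=2: r + 1k = 808.999888… → ⌈·⌉ = 809
j=3: r + 2k = 1352.888777… → ⌈·⌉ = 1353
j=4: r + 3k = 1896.777666… → ⌈·⌉ = 1897
j=5: r + 4k = 2440.666555… → ⌈·⌉ = 2441
j=6: r + 5k = 2984.555444… → ⌈·⌉ = 2985
j=7: r + 6k = 3528.444333… → ⌈·⌉ = 3529
j=8: r + 7k = 4072.333222… → ⌈·⌉ = 4073
j=9: r + 8k = 4616.222111… → ⌈·⌉ = 4617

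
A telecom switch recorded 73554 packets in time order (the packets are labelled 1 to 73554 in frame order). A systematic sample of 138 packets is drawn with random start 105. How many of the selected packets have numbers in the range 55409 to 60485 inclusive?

10

k = 73554/138 = 533
First selection ≥ 55409: 105 + ⌈(55409−105)/533⌉·533 = 105 + 104×533 = 55537
Last selection ≤ 60485: 105 + ⌊(60485−105)/533⌋·533 = 105 + 113×533 = 60334
Count = 113 − 104 + 1 = 10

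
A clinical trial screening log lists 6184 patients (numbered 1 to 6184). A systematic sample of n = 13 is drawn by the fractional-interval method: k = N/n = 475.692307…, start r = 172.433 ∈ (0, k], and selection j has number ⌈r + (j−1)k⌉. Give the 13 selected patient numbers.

173, 649, 1124, 1600, 2076, 2551, 3027, 3503, 3978, 4454, 4930, 5406, 5881

j=1: r + 0k = 172.433 → ⌈·⌉ = 173
j=2: r + 1k = 648.125307… → ⌈·⌉ = 649
j=3: r + 2k = 1123.817615… → ⌈·⌉ = 1124
j=4: r + 3k = 1599.509923… → ⌈·⌉ = 1600
j=5: r + 4k = 2075.202230… → ⌈·⌉ = 2076
j=6: r + 5k = 2550.894538… → ⌈·⌉ = 2551
j=7: r + 6k = 3026.586846… → ⌈·⌉ = 3027
j=8: r + 7k = 3502.279153… → ⌈·⌉ = 3503
j=9: r + 8k = 3977.971461… → ⌈·⌉ = 3978
j=10: r + 9k = 4453.663769… → ⌈·⌉ = 4454
j=11: r + 10k = 4929.356076… → ⌈·⌉ = 4930
j=12: r + 11k = 5405.048384… → ⌈·⌉ = 5406
j=13: r + 12k = 5880.740692… → ⌈·⌉ = 5881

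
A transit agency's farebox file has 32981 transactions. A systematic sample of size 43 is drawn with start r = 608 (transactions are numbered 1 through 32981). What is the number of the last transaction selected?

k = 32981/43 = 767
43rd selection = r + (43−1)·k = 608 + 42×767 = 608 + 32214 = 32822

32822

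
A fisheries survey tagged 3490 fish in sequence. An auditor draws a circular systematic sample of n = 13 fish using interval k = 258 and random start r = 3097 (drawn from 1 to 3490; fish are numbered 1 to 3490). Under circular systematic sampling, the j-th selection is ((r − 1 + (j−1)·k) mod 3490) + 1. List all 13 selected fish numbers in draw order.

3097, 3355, 123, 381, 639, 897, 1155, 1413, 1671, 1929, 2187, 2445, 2703

Selection 1: 3097
Selection 2: 3097 + 258 = 3355
Selection 3: 3355 + 258 = 3613 → 3613 − 3490 = 123
Selection 4: 123 + 258 = 381
Selection 5: 381 + 258 = 639
Selection 6: 639 + 258 = 897
Selection 7: 897 + 258 = 1155
Selection 8: 1155 + 258 = 1413
Selection 9: 1413 + 258 = 1671
Selection 10: 1671 + 258 = 1929
Selection 11: 1929 + 258 = 2187
Selection 12: 2187 + 258 = 2445
Selection 13: 2445 + 258 = 2703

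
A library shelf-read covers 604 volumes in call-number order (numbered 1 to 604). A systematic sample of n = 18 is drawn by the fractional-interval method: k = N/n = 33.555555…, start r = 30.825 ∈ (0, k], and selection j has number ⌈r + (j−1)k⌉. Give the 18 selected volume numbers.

j=1: r + 0k = 30.825 → ⌈·⌉ = 31
j=2: r + 1k = 64.380555… → ⌈·⌉ = 65
j=3: r + 2k = 97.936111… → ⌈·⌉ = 98
j=4: r + 3k = 131.491666… → ⌈·⌉ = 132
j=5: r + 4k = 165.047222… → ⌈·⌉ = 166
j=6: r + 5k = 198.602777… → ⌈·⌉ = 199
j=7: r + 6k = 232.158333… → ⌈·⌉ = 233
j=8: r + 7k = 265.713888… → ⌈·⌉ = 266
j=9: r + 8k = 299.269444… → ⌈·⌉ = 300
j=10: r + 9k = 332.825 → ⌈·⌉ = 333
j=11: r + 10k = 366.380555… → ⌈·⌉ = 367
j=12: r + 11k = 399.936111… → ⌈·⌉ = 400
j=13: r + 12k = 433.491666… → ⌈·⌉ = 434
j=14: r + 13k = 467.047222… → ⌈·⌉ = 468
j=15: r + 14k = 500.602777… → ⌈·⌉ = 501
j=16: r + 15k = 534.158333… → ⌈·⌉ = 535
j=17: r + 16k = 567.713888… → ⌈·⌉ = 568
j=18: r + 17k = 601.269444… → ⌈·⌉ = 602

31, 65, 98, 132, 166, 199, 233, 266, 300, 333, 367, 400, 434, 468, 501, 535, 568, 602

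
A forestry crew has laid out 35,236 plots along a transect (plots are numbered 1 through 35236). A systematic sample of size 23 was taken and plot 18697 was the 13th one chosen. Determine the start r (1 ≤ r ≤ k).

313

k = 35236/23 = 1532
r = 18697 − (13−1)×1532 = 18697 − 18384 = 313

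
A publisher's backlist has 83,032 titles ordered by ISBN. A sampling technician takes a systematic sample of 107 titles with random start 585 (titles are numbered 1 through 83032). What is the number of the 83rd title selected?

64217

k = 83032/107 = 776
83rd selection = r + (83−1)·k = 585 + 82×776 = 585 + 63632 = 64217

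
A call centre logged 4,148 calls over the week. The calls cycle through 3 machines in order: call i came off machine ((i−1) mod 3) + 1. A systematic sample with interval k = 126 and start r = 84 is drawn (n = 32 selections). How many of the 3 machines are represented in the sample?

Consecutive selections differ by k = 126, so their machine numbers differ by 126 mod 3 = 0.
gcd(126, 3) = 3, so the sample visits 3/3 = 1 distinct residues mod 3.
Start 84 is machine 3; the machines hit are 3.

1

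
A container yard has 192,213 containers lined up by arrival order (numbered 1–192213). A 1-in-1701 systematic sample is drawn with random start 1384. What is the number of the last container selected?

k = 1701
113th selection = r + (113−1)·k = 1384 + 112×1701 = 1384 + 190512 = 191896

191896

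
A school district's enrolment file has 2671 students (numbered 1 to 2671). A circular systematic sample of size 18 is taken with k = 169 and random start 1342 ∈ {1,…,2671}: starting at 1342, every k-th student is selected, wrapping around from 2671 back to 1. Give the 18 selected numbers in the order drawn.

Selection 1: 1342
Selection 2: 1342 + 169 = 1511
Selection 3: 1511 + 169 = 1680
Selection 4: 1680 + 169 = 1849
Selection 5: 1849 + 169 = 2018
Selection 6: 2018 + 169 = 2187
Selection 7: 2187 + 169 = 2356
Selection 8: 2356 + 169 = 2525
Selection 9: 2525 + 169 = 2694 → 2694 − 2671 = 23
Selection 10: 23 + 169 = 192
Selection 11: 192 + 169 = 361
Selection 12: 361 + 169 = 530
Selection 13: 530 + 169 = 699
Selection 14: 699 + 169 = 868
Selection 15: 868 + 169 = 1037
Selection 16: 1037 + 169 = 1206
Selection 17: 1206 + 169 = 1375
Selection 18: 1375 + 169 = 1544

1342, 1511, 1680, 1849, 2018, 2187, 2356, 2525, 23, 192, 361, 530, 699, 868, 1037, 1206, 1375, 1544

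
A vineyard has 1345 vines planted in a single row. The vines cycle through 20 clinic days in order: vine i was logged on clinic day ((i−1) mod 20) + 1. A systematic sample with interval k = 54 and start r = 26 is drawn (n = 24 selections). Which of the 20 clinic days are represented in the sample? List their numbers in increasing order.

2, 4, 6, 8, 10, 12, 14, 16, 18, 20

Consecutive selections differ by k = 54, so their clinic day numbers differ by 54 mod 20 = 14.
gcd(54, 20) = 2, so the sample visits 20/2 = 10 distinct residues mod 20.
Start 26 is clinic day 6; the clinic days hit are 2, 4, 6, 8, 10, 12, 14, 16, 18, 20.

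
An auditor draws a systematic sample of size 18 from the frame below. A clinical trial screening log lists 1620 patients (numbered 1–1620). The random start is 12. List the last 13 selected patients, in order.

k = N/n = 1620/18 = 90
6th selection = 12 + 5×90 = 462
7th: 462 + 90 = 552
8th: 552 + 90 = 642
9th: 642 + 90 = 732
10th: 732 + 90 = 822
11th: 822 + 90 = 912
12th: 912 + 90 = 1002
13th: 1002 + 90 = 1092
14th: 1092 + 90 = 1182
15th: 1182 + 90 = 1272
16th: 1272 + 90 = 1362
17th: 1362 + 90 = 1452
18th: 1452 + 90 = 1542

462, 552, 642, 732, 822, 912, 1002, 1092, 1182, 1272, 1362, 1452, 1542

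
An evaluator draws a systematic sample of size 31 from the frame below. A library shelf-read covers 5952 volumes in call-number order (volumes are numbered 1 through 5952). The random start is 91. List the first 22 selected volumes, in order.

k = N/n = 5952/31 = 192
volume 1: 91
volume 2: 91 + 192 = 283
volume 3: 283 + 192 = 475
volume 4: 475 + 192 = 667
volume 5: 667 + 192 = 859
volume 6: 859 + 192 = 1051
volume 7: 1051 + 192 = 1243
volume 8: 1243 + 192 = 1435
volume 9: 1435 + 192 = 1627
volume 10: 1627 + 192 = 1819
volume 11: 1819 + 192 = 2011
volume 12: 2011 + 192 = 2203
volume 13: 2203 + 192 = 2395
volume 14: 2395 + 192 = 2587
volume 15: 2587 + 192 = 2779
volume 16: 2779 + 192 = 2971
volume 17: 2971 + 192 = 3163
volume 18: 3163 + 192 = 3355
volume 19: 3355 + 192 = 3547
volume 20: 3547 + 192 = 3739
volume 21: 3739 + 192 = 3931
volume 22: 3931 + 192 = 4123

91, 283, 475, 667, 859, 1051, 1243, 1435, 1627, 1819, 2011, 2203, 2395, 2587, 2779, 2971, 3163, 3355, 3547, 3739, 3931, 4123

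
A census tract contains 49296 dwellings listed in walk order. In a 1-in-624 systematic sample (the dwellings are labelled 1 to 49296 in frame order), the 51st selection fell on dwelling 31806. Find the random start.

k = 624
r = 31806 − (51−1)×624 = 31806 − 31200 = 606

606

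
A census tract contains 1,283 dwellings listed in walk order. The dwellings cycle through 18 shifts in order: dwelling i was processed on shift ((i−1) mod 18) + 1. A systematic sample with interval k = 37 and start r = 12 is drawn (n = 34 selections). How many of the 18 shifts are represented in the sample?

Consecutive selections differ by k = 37, so their shift numbers differ by 37 mod 18 = 1.
gcd(37, 18) = 1, so the sample visits 18/1 = 18 distinct residues mod 18.
Start 12 is shift 12; the shifts hit are 1, 2, 3, 4, 5, 6, 7, 8, 9, 10, 11, 12, 13, 14, 15, 16, 17, 18.

18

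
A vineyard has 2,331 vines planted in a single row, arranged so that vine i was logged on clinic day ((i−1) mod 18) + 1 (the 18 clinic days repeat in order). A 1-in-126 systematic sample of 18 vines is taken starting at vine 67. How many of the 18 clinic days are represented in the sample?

Consecutive selections differ by k = 126, so their clinic day numbers differ by 126 mod 18 = 0.
gcd(126, 18) = 18, so the sample visits 18/18 = 1 distinct residues mod 18.
Start 67 is clinic day 13; the clinic days hit are 13.

1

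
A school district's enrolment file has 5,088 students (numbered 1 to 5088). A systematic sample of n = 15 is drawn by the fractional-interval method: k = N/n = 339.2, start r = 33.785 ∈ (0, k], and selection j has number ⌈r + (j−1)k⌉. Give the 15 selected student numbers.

j=1: r + 0k = 33.785 → ⌈·⌉ = 34
j=2: r + 1k = 372.985 → ⌈·⌉ = 373
j=3: r + 2k = 712.185 → ⌈·⌉ = 713
j=4: r + 3k = 1051.385 → ⌈·⌉ = 1052
j=5: r + 4k = 1390.585 → ⌈·⌉ = 1391
j=6: r + 5k = 1729.785 → ⌈·⌉ = 1730
j=7: r + 6k = 2068.985 → ⌈·⌉ = 2069
j=8: r + 7k = 2408.185 → ⌈·⌉ = 2409
j=9: r + 8k = 2747.385 → ⌈·⌉ = 2748
j=10: r + 9k = 3086.585 → ⌈·⌉ = 3087
j=11: r + 10k = 3425.785 → ⌈·⌉ = 3426
j=12: r + 11k = 3764.985 → ⌈·⌉ = 3765
j=13: r + 12k = 4104.185 → ⌈·⌉ = 4105
j=14: r + 13k = 4443.385 → ⌈·⌉ = 4444
j=15: r + 14k = 4782.585 → ⌈·⌉ = 4783

34, 373, 713, 1052, 1391, 1730, 2069, 2409, 2748, 3087, 3426, 3765, 4105, 4444, 4783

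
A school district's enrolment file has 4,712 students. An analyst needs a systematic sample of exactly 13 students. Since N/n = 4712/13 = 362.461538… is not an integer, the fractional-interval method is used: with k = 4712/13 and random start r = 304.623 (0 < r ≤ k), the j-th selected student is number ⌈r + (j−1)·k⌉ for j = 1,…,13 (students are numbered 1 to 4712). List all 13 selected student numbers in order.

j=1: r + 0k = 304.623 → ⌈·⌉ = 305
j=2: r + 1k = 667.084538… → ⌈·⌉ = 668
j=3: r + 2k = 1029.546076… → ⌈·⌉ = 1030
j=4: r + 3k = 1392.007615… → ⌈·⌉ = 1393
j=5: r + 4k = 1754.469153… → ⌈·⌉ = 1755
j=6: r + 5k = 2116.930692… → ⌈·⌉ = 2117
j=7: r + 6k = 2479.392230… → ⌈·⌉ = 2480
j=8: r + 7k = 2841.853769… → ⌈·⌉ = 2842
j=9: r + 8k = 3204.315307… → ⌈·⌉ = 3205
j=10: r + 9k = 3566.776846… → ⌈·⌉ = 3567
j=11: r + 10k = 3929.238384… → ⌈·⌉ = 3930
j=12: r + 11k = 4291.699923… → ⌈·⌉ = 4292
j=13: r + 12k = 4654.161461… → ⌈·⌉ = 4655

305, 668, 1030, 1393, 1755, 2117, 2480, 2842, 3205, 3567, 3930, 4292, 4655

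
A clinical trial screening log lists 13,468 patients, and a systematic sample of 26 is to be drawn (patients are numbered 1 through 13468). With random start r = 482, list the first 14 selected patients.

k = N/n = 13468/26 = 518
patient 1: 482
patient 2: 482 + 518 = 1000
patient 3: 1000 + 518 = 1518
patient 4: 1518 + 518 = 2036
patient 5: 2036 + 518 = 2554
patient 6: 2554 + 518 = 3072
patient 7: 3072 + 518 = 3590
patient 8: 3590 + 518 = 4108
patient 9: 4108 + 518 = 4626
patient 10: 4626 + 518 = 5144
patient 11: 5144 + 518 = 5662
patient 12: 5662 + 518 = 6180
patient 13: 6180 + 518 = 6698
patient 14: 6698 + 518 = 7216

482, 1000, 1518, 2036, 2554, 3072, 3590, 4108, 4626, 5144, 5662, 6180, 6698, 7216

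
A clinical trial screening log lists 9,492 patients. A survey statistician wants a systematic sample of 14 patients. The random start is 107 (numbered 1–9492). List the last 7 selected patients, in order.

k = N/n = 9492/14 = 678
8th selection = 107 + 7×678 = 4853
9th: 4853 + 678 = 5531
10th: 5531 + 678 = 6209
11th: 6209 + 678 = 6887
12th: 6887 + 678 = 7565
13th: 7565 + 678 = 8243
14th: 8243 + 678 = 8921

4853, 5531, 6209, 6887, 7565, 8243, 8921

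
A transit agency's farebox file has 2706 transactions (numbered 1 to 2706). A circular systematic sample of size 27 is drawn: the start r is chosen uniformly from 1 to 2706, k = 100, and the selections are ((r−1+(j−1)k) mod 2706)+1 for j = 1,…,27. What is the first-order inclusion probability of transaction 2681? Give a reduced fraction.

9/902

For each position j, as r ranges over 1…2706 the j-th selection hits every transaction exactly once, so transaction 2681 is selected for exactly 27 of the 2706 starts.
Inclusion probability = 27/2706 = 9/902.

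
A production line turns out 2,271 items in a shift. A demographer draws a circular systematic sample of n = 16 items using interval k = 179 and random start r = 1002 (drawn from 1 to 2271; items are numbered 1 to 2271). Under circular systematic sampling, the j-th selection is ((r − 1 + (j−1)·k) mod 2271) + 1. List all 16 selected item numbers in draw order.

Selection 1: 1002
Selection 2: 1002 + 179 = 1181
Selection 3: 1181 + 179 = 1360
Selection 4: 1360 + 179 = 1539
Selection 5: 1539 + 179 = 1718
Selection 6: 1718 + 179 = 1897
Selection 7: 1897 + 179 = 2076
Selection 8: 2076 + 179 = 2255
Selection 9: 2255 + 179 = 2434 → 2434 − 2271 = 163
Selection 10: 163 + 179 = 342
Selection 11: 342 + 179 = 521
Selection 12: 521 + 179 = 700
Selection 13: 700 + 179 = 879
Selection 14: 879 + 179 = 1058
Selection 15: 1058 + 179 = 1237
Selection 16: 1237 + 179 = 1416

1002, 1181, 1360, 1539, 1718, 1897, 2076, 2255, 163, 342, 521, 700, 879, 1058, 1237, 1416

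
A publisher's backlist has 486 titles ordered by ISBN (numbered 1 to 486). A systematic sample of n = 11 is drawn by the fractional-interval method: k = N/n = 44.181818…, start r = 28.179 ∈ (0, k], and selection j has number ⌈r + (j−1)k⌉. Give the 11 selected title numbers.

29, 73, 117, 161, 205, 250, 294, 338, 382, 426, 470

j=1: r + 0k = 28.179 → ⌈·⌉ = 29
j=2: r + 1k = 72.360818… → ⌈·⌉ = 73
j=3: r + 2k = 116.542636… → ⌈·⌉ = 117
j=4: r + 3k = 160.724454… → ⌈·⌉ = 161
j=5: r + 4k = 204.906272… → ⌈·⌉ = 205
j=6: r + 5k = 249.088090… → ⌈·⌉ = 250
j=7: r + 6k = 293.269909… → ⌈·⌉ = 294
j=8: r + 7k = 337.451727… → ⌈·⌉ = 338
j=9: r + 8k = 381.633545… → ⌈·⌉ = 382
j=10: r + 9k = 425.815363… → ⌈·⌉ = 426
j=11: r + 10k = 469.997181… → ⌈·⌉ = 470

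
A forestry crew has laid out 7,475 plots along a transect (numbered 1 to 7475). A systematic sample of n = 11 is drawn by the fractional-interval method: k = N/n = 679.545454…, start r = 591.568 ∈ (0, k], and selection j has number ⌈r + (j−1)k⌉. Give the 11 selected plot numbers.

592, 1272, 1951, 2631, 3310, 3990, 4669, 5349, 6028, 6708, 7388

j=1: r + 0k = 591.568 → ⌈·⌉ = 592
j=2: r + 1k = 1271.113454… → ⌈·⌉ = 1272
j=3: r + 2k = 1950.658909… → ⌈·⌉ = 1951
j=4: r + 3k = 2630.204363… → ⌈·⌉ = 2631
j=5: r + 4k = 3309.749818… → ⌈·⌉ = 3310
j=6: r + 5k = 3989.295272… → ⌈·⌉ = 3990
j=7: r + 6k = 4668.840727… → ⌈·⌉ = 4669
j=8: r + 7k = 5348.386181… → ⌈·⌉ = 5349
j=9: r + 8k = 6027.931636… → ⌈·⌉ = 6028
j=10: r + 9k = 6707.477090… → ⌈·⌉ = 6708
j=11: r + 10k = 7387.022545… → ⌈·⌉ = 7388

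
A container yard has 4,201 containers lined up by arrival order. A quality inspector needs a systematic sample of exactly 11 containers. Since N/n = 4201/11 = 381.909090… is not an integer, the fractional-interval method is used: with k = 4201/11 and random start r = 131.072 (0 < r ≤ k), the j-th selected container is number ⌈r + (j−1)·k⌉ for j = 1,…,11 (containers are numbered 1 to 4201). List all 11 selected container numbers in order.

j=1: r + 0k = 131.072 → ⌈·⌉ = 132
j=2: r + 1k = 512.981090… → ⌈·⌉ = 513
j=3: r + 2k = 894.890181… → ⌈·⌉ = 895
j=4: r + 3k = 1276.799272… → ⌈·⌉ = 1277
j=5: r + 4k = 1658.708363… → ⌈·⌉ = 1659
j=6: r + 5k = 2040.617454… → ⌈·⌉ = 2041
j=7: r + 6k = 2422.526545… → ⌈·⌉ = 2423
j=8: r + 7k = 2804.435636… → ⌈·⌉ = 2805
j=9: r + 8k = 3186.344727… → ⌈·⌉ = 3187
j=10: r + 9k = 3568.253818… → ⌈·⌉ = 3569
j=11: r + 10k = 3950.162909… → ⌈·⌉ = 3951

132, 513, 895, 1277, 1659, 2041, 2423, 2805, 3187, 3569, 3951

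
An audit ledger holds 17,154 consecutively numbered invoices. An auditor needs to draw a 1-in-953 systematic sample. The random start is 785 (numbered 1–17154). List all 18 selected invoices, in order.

invoice 1: 785
invoice 2: 785 + 953 = 1738
invoice 3: 1738 + 953 = 2691
invoice 4: 2691 + 953 = 3644
invoice 5: 3644 + 953 = 4597
invoice 6: 4597 + 953 = 5550
invoice 7: 5550 + 953 = 6503
invoice 8: 6503 + 953 = 7456
invoice 9: 7456 + 953 = 8409
invoice 10: 8409 + 953 = 9362
invoice 11: 9362 + 953 = 10315
invoice 12: 10315 + 953 = 11268
invoice 13: 11268 + 953 = 12221
invoice 14: 12221 + 953 = 13174
invoice 15: 13174 + 953 = 14127
invoice 16: 14127 + 953 = 15080
invoice 17: 15080 + 953 = 16033
invoice 18: 16033 + 953 = 16986

785, 1738, 2691, 3644, 4597, 5550, 6503, 7456, 8409, 9362, 10315, 11268, 12221, 13174, 14127, 15080, 16033, 16986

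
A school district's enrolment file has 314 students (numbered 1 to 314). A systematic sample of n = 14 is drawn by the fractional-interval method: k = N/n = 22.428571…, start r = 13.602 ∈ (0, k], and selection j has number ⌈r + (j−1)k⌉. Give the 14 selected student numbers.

j=1: r + 0k = 13.602 → ⌈·⌉ = 14
j=2: r + 1k = 36.030571… → ⌈·⌉ = 37
j=3: r + 2k = 58.459142… → ⌈·⌉ = 59
j=4: r + 3k = 80.887714… → ⌈·⌉ = 81
j=5: r + 4k = 103.316285… → ⌈·⌉ = 104
j=6: r + 5k = 125.744857… → ⌈·⌉ = 126
j=7: r + 6k = 148.173428… → ⌈·⌉ = 149
j=8: r + 7k = 170.602 → ⌈·⌉ = 171
j=9: r + 8k = 193.030571… → ⌈·⌉ = 194
j=10: r + 9k = 215.459142… → ⌈·⌉ = 216
j=11: r + 10k = 237.887714… → ⌈·⌉ = 238
j=12: r + 11k = 260.316285… → ⌈·⌉ = 261
j=13: r + 12k = 282.744857… → ⌈·⌉ = 283
j=14: r + 13k = 305.173428… → ⌈·⌉ = 306

14, 37, 59, 81, 104, 126, 149, 171, 194, 216, 238, 261, 283, 306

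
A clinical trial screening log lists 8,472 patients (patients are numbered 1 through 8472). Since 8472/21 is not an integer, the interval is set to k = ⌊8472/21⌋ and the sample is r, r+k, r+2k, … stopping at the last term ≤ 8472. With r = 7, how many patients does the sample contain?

22

k = ⌊8472/21⌋ = 403
Achieved size = ⌊(8472 − 7)/403⌋ + 1 = ⌊8465/403⌋ + 1 = 21 + 1 = 22
(last selection: 7 + 21×403 = 8470 ≤ 8472; next would be 8873 > 8472)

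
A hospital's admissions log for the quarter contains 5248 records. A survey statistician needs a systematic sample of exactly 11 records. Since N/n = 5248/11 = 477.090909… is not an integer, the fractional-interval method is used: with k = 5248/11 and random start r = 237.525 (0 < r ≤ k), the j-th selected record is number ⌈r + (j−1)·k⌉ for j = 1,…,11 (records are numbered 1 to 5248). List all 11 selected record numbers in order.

j=1: r + 0k = 237.525 → ⌈·⌉ = 238
j=2: r + 1k = 714.615909… → ⌈·⌉ = 715
j=3: r + 2k = 1191.706818… → ⌈·⌉ = 1192
j=4: r + 3k = 1668.797727… → ⌈·⌉ = 1669
j=5: r + 4k = 2145.888636… → ⌈·⌉ = 2146
j=6: r + 5k = 2622.979545… → ⌈·⌉ = 2623
j=7: r + 6k = 3100.070454… → ⌈·⌉ = 3101
j=8: r + 7k = 3577.161363… → ⌈·⌉ = 3578
j=9: r + 8k = 4054.252272… → ⌈·⌉ = 4055
j=10: r + 9k = 4531.343181… → ⌈·⌉ = 4532
j=11: r + 10k = 5008.434090… → ⌈·⌉ = 5009

238, 715, 1192, 1669, 2146, 2623, 3101, 3578, 4055, 4532, 5009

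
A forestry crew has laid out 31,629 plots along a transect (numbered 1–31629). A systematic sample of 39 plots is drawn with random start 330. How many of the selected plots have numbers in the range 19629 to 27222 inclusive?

k = 31629/39 = 811
First selection ≥ 19629: 330 + ⌈(19629−330)/811⌉·811 = 330 + 24×811 = 19794
Last selection ≤ 27222: 330 + ⌊(27222−330)/811⌋·811 = 330 + 33×811 = 27093
Count = 33 − 24 + 1 = 10

10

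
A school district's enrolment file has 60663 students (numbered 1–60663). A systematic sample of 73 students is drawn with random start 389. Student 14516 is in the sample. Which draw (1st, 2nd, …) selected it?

k = 60663/73 = 831
position = (14516 − 389)/831 + 1 = 14127/831 + 1 = 17 + 1 = 18

18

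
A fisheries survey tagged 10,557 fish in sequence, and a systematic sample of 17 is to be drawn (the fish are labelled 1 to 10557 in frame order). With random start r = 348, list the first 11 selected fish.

k = N/n = 10557/17 = 621
fish 1: 348
fish 2: 348 + 621 = 969
fish 3: 969 + 621 = 1590
fish 4: 1590 + 621 = 2211
fish 5: 2211 + 621 = 2832
fish 6: 2832 + 621 = 3453
fish 7: 3453 + 621 = 4074
fish 8: 4074 + 621 = 4695
fish 9: 4695 + 621 = 5316
fish 10: 5316 + 621 = 5937
fish 11: 5937 + 621 = 6558

348, 969, 1590, 2211, 2832, 3453, 4074, 4695, 5316, 5937, 6558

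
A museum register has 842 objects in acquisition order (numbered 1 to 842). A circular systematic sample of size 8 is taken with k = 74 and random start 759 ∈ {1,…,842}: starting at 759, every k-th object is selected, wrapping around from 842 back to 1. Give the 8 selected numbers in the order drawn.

Selection 1: 759
Selection 2: 759 + 74 = 833
Selection 3: 833 + 74 = 907 → 907 − 842 = 65
Selection 4: 65 + 74 = 139
Selection 5: 139 + 74 = 213
Selection 6: 213 + 74 = 287
Selection 7: 287 + 74 = 361
Selection 8: 361 + 74 = 435

759, 833, 65, 139, 213, 287, 361, 435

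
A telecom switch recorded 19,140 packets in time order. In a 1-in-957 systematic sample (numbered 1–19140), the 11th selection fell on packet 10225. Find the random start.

655

k = 957
r = 10225 − (11−1)×957 = 10225 − 9570 = 655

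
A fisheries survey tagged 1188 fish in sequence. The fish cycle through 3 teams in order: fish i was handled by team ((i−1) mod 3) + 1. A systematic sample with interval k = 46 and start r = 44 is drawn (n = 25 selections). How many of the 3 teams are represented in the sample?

3

Consecutive selections differ by k = 46, so their team numbers differ by 46 mod 3 = 1.
gcd(46, 3) = 1, so the sample visits 3/1 = 3 distinct residues mod 3.
Start 44 is team 2; the teams hit are 1, 2, 3.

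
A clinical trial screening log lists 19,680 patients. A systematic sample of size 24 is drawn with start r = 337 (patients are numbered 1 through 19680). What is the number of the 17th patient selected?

k = 19680/24 = 820
17th selection = r + (17−1)·k = 337 + 16×820 = 337 + 13120 = 13457

13457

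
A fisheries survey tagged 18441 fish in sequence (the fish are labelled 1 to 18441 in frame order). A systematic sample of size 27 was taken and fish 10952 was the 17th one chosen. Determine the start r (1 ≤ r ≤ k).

24

k = 18441/27 = 683
r = 10952 − (17−1)×683 = 10952 − 10928 = 24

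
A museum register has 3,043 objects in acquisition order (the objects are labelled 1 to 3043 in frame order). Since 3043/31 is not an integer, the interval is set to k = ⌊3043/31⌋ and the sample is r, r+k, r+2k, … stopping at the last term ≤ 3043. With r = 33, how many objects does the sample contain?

31

k = ⌊3043/31⌋ = 98
Achieved size = ⌊(3043 − 33)/98⌋ + 1 = ⌊3010/98⌋ + 1 = 30 + 1 = 31
(last selection: 33 + 30×98 = 2973 ≤ 3043; next would be 3071 > 3043)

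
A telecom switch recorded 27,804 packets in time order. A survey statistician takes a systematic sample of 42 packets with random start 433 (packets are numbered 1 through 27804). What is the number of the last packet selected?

27575

k = 27804/42 = 662
42nd selection = r + (42−1)·k = 433 + 41×662 = 433 + 27142 = 27575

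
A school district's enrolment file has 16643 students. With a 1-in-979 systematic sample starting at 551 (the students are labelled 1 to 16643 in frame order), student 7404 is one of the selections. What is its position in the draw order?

8

k = 979
position = (7404 − 551)/979 + 1 = 6853/979 + 1 = 7 + 1 = 8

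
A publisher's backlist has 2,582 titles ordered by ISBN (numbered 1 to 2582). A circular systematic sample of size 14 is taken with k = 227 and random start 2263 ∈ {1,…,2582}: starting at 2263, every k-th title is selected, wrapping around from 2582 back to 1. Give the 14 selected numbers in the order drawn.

Selection 1: 2263
Selection 2: 2263 + 227 = 2490
Selection 3: 2490 + 227 = 2717 → 2717 − 2582 = 135
Selection 4: 135 + 227 = 362
Selection 5: 362 + 227 = 589
Selection 6: 589 + 227 = 816
Selection 7: 816 + 227 = 1043
Selection 8: 1043 + 227 = 1270
Selection 9: 1270 + 227 = 1497
Selection 10: 1497 + 227 = 1724
Selection 11: 1724 + 227 = 1951
Selection 12: 1951 + 227 = 2178
Selection 13: 2178 + 227 = 2405
Selection 14: 2405 + 227 = 2632 → 2632 − 2582 = 50

2263, 2490, 135, 362, 589, 816, 1043, 1270, 1497, 1724, 1951, 2178, 2405, 50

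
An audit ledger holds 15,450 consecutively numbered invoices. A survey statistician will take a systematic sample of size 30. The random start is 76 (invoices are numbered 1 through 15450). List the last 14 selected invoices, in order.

k = N/n = 15450/30 = 515
17th selection = 76 + 16×515 = 8316
18th: 8316 + 515 = 8831
19th: 8831 + 515 = 9346
20th: 9346 + 515 = 9861
21st: 9861 + 515 = 10376
22nd: 10376 + 515 = 10891
23rd: 10891 + 515 = 11406
24th: 11406 + 515 = 11921
25th: 11921 + 515 = 12436
26th: 12436 + 515 = 12951
27th: 12951 + 515 = 13466
28th: 13466 + 515 = 13981
29th: 13981 + 515 = 14496
30th: 14496 + 515 = 15011

8316, 8831, 9346, 9861, 10376, 10891, 11406, 11921, 12436, 12951, 13466, 13981, 14496, 15011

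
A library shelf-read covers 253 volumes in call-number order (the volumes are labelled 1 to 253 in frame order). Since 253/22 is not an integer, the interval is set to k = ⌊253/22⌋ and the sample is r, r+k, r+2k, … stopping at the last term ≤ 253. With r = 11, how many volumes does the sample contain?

23

k = ⌊253/22⌋ = 11
Achieved size = ⌊(253 − 11)/11⌋ + 1 = ⌊242/11⌋ + 1 = 22 + 1 = 23
(last selection: 11 + 22×11 = 253 ≤ 253; next would be 264 > 253)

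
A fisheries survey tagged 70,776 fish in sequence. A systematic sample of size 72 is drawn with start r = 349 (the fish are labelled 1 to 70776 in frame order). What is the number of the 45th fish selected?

43601

k = 70776/72 = 983
45th selection = r + (45−1)·k = 349 + 44×983 = 349 + 43252 = 43601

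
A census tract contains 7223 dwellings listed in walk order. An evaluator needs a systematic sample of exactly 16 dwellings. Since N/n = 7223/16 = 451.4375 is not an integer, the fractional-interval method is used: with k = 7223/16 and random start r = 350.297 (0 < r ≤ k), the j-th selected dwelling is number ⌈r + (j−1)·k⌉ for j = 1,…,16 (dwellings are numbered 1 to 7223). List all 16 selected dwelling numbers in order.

j=1: r + 0k = 350.297 → ⌈·⌉ = 351
j=2: r + 1k = 801.7345 → ⌈·⌉ = 802
j=3: r + 2k = 1253.172 → ⌈·⌉ = 1254
j=4: r + 3k = 1704.6095 → ⌈·⌉ = 1705
j=5: r + 4k = 2156.047 → ⌈·⌉ = 2157
j=6: r + 5k = 2607.4845 → ⌈·⌉ = 2608
j=7: r + 6k = 3058.922 → ⌈·⌉ = 3059
j=8: r + 7k = 3510.3595 → ⌈·⌉ = 3511
j=9: r + 8k = 3961.797 → ⌈·⌉ = 3962
j=10: r + 9k = 4413.2345 → ⌈·⌉ = 4414
j=11: r + 10k = 4864.672 → ⌈·⌉ = 4865
j=12: r + 11k = 5316.1095 → ⌈·⌉ = 5317
j=13: r + 12k = 5767.547 → ⌈·⌉ = 5768
j=14: r + 13k = 6218.9845 → ⌈·⌉ = 6219
j=15: r + 14k = 6670.422 → ⌈·⌉ = 6671
j=16: r + 15k = 7121.8595 → ⌈·⌉ = 7122

351, 802, 1254, 1705, 2157, 2608, 3059, 3511, 3962, 4414, 4865, 5317, 5768, 6219, 6671, 7122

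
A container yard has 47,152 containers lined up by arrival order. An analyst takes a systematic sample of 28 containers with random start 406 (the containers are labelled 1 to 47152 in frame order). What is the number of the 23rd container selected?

k = 47152/28 = 1684
23rd selection = r + (23−1)·k = 406 + 22×1684 = 406 + 37048 = 37454

37454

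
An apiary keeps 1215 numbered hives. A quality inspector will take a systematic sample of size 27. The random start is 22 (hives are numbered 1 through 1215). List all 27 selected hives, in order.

22, 67, 112, 157, 202, 247, 292, 337, 382, 427, 472, 517, 562, 607, 652, 697, 742, 787, 832, 877, 922, 967, 1012, 1057, 1102, 1147, 1192

k = N/n = 1215/27 = 45
hive 1: 22
hive 2: 22 + 45 = 67
hive 3: 67 + 45 = 112
hive 4: 112 + 45 = 157
hive 5: 157 + 45 = 202
hive 6: 202 + 45 = 247
hive 7: 247 + 45 = 292
hive 8: 292 + 45 = 337
hive 9: 337 + 45 = 382
hive 10: 382 + 45 = 427
hive 11: 427 + 45 = 472
hive 12: 472 + 45 = 517
hive 13: 517 + 45 = 562
hive 14: 562 + 45 = 607
hive 15: 607 + 45 = 652
hive 16: 652 + 45 = 697
hive 17: 697 + 45 = 742
hive 18: 742 + 45 = 787
hive 19: 787 + 45 = 832
hive 20: 832 + 45 = 877
hive 21: 877 + 45 = 922
hive 22: 922 + 45 = 967
hive 23: 967 + 45 = 1012
hive 24: 1012 + 45 = 1057
hive 25: 1057 + 45 = 1102
hive 26: 1102 + 45 = 1147
hive 27: 1147 + 45 = 1192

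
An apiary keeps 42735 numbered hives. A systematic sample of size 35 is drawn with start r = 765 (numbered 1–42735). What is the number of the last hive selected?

k = 42735/35 = 1221
35th selection = r + (35−1)·k = 765 + 34×1221 = 765 + 41514 = 42279

42279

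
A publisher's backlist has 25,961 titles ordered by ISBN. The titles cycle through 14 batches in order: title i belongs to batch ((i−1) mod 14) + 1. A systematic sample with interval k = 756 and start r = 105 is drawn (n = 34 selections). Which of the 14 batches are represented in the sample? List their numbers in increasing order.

7

Consecutive selections differ by k = 756, so their batch numbers differ by 756 mod 14 = 0.
gcd(756, 14) = 14, so the sample visits 14/14 = 1 distinct residues mod 14.
Start 105 is batch 7; the batches hit are 7.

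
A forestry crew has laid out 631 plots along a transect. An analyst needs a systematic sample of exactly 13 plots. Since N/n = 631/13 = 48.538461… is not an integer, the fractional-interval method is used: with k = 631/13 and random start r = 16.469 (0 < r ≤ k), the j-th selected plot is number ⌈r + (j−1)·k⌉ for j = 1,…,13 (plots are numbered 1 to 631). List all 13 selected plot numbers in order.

17, 66, 114, 163, 211, 260, 308, 357, 405, 454, 502, 551, 599

j=1: r + 0k = 16.469 → ⌈·⌉ = 17
j=2: r + 1k = 65.007461… → ⌈·⌉ = 66
j=3: r + 2k = 113.545923… → ⌈·⌉ = 114
j=4: r + 3k = 162.084384… → ⌈·⌉ = 163
j=5: r + 4k = 210.622846… → ⌈·⌉ = 211
j=6: r + 5k = 259.161307… → ⌈·⌉ = 260
j=7: r + 6k = 307.699769… → ⌈·⌉ = 308
j=8: r + 7k = 356.238230… → ⌈·⌉ = 357
j=9: r + 8k = 404.776692… → ⌈·⌉ = 405
j=10: r + 9k = 453.315153… → ⌈·⌉ = 454
j=11: r + 10k = 501.853615… → ⌈·⌉ = 502
j=12: r + 11k = 550.392076… → ⌈·⌉ = 551
j=13: r + 12k = 598.930538… → ⌈·⌉ = 599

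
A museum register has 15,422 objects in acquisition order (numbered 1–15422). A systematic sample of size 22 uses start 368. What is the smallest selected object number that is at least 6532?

k = 15422/22 = 701
Steps past start: ⌈(6532 − 368)/701⌉ = ⌈6164/701⌉ = 9
Selected object: 368 + 9×701 = 6677

6677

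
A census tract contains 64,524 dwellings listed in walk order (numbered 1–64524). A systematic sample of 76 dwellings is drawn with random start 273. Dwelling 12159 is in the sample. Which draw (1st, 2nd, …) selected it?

k = 64524/76 = 849
position = (12159 − 273)/849 + 1 = 11886/849 + 1 = 14 + 1 = 15

15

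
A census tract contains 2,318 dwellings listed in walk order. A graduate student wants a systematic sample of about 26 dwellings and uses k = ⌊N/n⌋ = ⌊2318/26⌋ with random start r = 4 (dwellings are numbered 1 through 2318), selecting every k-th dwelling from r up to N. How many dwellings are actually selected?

k = ⌊2318/26⌋ = 89
Achieved size = ⌊(2318 − 4)/89⌋ + 1 = ⌊2314/89⌋ + 1 = 26 + 1 = 27
(last selection: 4 + 26×89 = 2318 ≤ 2318; next would be 2407 > 2318)

27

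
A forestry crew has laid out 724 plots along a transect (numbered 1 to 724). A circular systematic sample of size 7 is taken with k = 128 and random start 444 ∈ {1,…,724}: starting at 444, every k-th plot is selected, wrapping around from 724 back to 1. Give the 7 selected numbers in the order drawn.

Selection 1: 444
Selection 2: 444 + 128 = 572
Selection 3: 572 + 128 = 700
Selection 4: 700 + 128 = 828 → 828 − 724 = 104
Selection 5: 104 + 128 = 232
Selection 6: 232 + 128 = 360
Selection 7: 360 + 128 = 488

444, 572, 700, 104, 232, 360, 488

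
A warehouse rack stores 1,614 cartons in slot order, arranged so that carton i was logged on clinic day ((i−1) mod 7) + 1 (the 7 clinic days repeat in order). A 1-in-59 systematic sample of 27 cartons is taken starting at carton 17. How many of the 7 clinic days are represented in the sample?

Consecutive selections differ by k = 59, so their clinic day numbers differ by 59 mod 7 = 3.
gcd(59, 7) = 1, so the sample visits 7/1 = 7 distinct residues mod 7.
Start 17 is clinic day 3; the clinic days hit are 1, 2, 3, 4, 5, 6, 7.

7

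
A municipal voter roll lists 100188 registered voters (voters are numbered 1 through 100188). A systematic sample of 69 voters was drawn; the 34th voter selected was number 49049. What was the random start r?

k = 100188/69 = 1452
r = 49049 − (34−1)×1452 = 49049 − 47916 = 1133

1133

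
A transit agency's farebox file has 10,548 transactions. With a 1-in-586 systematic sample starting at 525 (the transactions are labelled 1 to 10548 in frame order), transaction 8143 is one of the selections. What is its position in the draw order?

k = 586
position = (8143 − 525)/586 + 1 = 7618/586 + 1 = 13 + 1 = 14

14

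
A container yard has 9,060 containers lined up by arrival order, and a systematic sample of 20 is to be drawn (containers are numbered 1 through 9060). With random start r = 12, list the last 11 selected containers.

4089, 4542, 4995, 5448, 5901, 6354, 6807, 7260, 7713, 8166, 8619

k = N/n = 9060/20 = 453
10th selection = 12 + 9×453 = 4089
11th: 4089 + 453 = 4542
12th: 4542 + 453 = 4995
13th: 4995 + 453 = 5448
14th: 5448 + 453 = 5901
15th: 5901 + 453 = 6354
16th: 6354 + 453 = 6807
17th: 6807 + 453 = 7260
18th: 7260 + 453 = 7713
19th: 7713 + 453 = 8166
20th: 8166 + 453 = 8619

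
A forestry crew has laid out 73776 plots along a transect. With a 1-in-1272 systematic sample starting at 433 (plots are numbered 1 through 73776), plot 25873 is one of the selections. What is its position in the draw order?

21

k = 1272
position = (25873 − 433)/1272 + 1 = 25440/1272 + 1 = 20 + 1 = 21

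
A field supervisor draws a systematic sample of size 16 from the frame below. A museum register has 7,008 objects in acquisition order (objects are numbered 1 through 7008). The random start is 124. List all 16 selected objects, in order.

k = N/n = 7008/16 = 438
object 1: 124
object 2: 124 + 438 = 562
object 3: 562 + 438 = 1000
object 4: 1000 + 438 = 1438
object 5: 1438 + 438 = 1876
object 6: 1876 + 438 = 2314
object 7: 2314 + 438 = 2752
object 8: 2752 + 438 = 3190
object 9: 3190 + 438 = 3628
object 10: 3628 + 438 = 4066
object 11: 4066 + 438 = 4504
object 12: 4504 + 438 = 4942
object 13: 4942 + 438 = 5380
object 14: 5380 + 438 = 5818
object 15: 5818 + 438 = 6256
object 16: 6256 + 438 = 6694

124, 562, 1000, 1438, 1876, 2314, 2752, 3190, 3628, 4066, 4504, 4942, 5380, 5818, 6256, 6694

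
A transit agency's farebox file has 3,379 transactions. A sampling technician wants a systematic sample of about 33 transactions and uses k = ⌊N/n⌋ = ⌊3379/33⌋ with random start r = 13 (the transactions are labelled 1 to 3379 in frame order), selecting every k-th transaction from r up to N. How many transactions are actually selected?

k = ⌊3379/33⌋ = 102
Achieved size = ⌊(3379 − 13)/102⌋ + 1 = ⌊3366/102⌋ + 1 = 33 + 1 = 34
(last selection: 13 + 33×102 = 3379 ≤ 3379; next would be 3481 > 3379)

34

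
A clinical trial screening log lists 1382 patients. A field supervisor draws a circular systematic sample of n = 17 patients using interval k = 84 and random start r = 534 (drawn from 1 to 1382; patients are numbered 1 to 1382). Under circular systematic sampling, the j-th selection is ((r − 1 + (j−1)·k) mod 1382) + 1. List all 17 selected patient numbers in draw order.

Selection 1: 534
Selection 2: 534 + 84 = 618
Selection 3: 618 + 84 = 702
Selection 4: 702 + 84 = 786
Selection 5: 786 + 84 = 870
Selection 6: 870 + 84 = 954
Selection 7: 954 + 84 = 1038
Selection 8: 1038 + 84 = 1122
Selection 9: 1122 + 84 = 1206
Selection 10: 1206 + 84 = 1290
Selection 11: 1290 + 84 = 1374
Selection 12: 1374 + 84 = 1458 → 1458 − 1382 = 76
Selection 13: 76 + 84 = 160
Selection 14: 160 + 84 = 244
Selection 15: 244 + 84 = 328
Selection 16: 328 + 84 = 412
Selection 17: 412 + 84 = 496

534, 618, 702, 786, 870, 954, 1038, 1122, 1206, 1290, 1374, 76, 160, 244, 328, 412, 496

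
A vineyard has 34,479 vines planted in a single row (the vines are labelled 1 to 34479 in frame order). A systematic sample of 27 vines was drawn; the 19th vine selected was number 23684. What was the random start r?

698

k = 34479/27 = 1277
r = 23684 − (19−1)×1277 = 23684 − 22986 = 698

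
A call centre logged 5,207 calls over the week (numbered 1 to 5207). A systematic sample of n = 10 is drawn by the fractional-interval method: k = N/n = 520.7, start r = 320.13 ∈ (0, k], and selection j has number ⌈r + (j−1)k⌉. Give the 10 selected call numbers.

321, 841, 1362, 1883, 2403, 2924, 3445, 3966, 4486, 5007

j=1: r + 0k = 320.13 → ⌈·⌉ = 321
j=2: r + 1k = 840.83 → ⌈·⌉ = 841
j=3: r + 2k = 1361.53 → ⌈·⌉ = 1362
j=4: r + 3k = 1882.23 → ⌈·⌉ = 1883
j=5: r + 4k = 2402.93 → ⌈·⌉ = 2403
j=6: r + 5k = 2923.63 → ⌈·⌉ = 2924
j=7: r + 6k = 3444.33 → ⌈·⌉ = 3445
j=8: r + 7k = 3965.03 → ⌈·⌉ = 3966
j=9: r + 8k = 4485.73 → ⌈·⌉ = 4486
j=10: r + 9k = 5006.43 → ⌈·⌉ = 5007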